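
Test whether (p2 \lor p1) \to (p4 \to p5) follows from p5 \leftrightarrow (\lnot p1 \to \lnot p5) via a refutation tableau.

Initial set: {(p5 \leftrightarrow (\lnot p1 \to \lnot p5)); \lnot ((p2 \lor p1) \to (p4 \to p5))}.
\lnot ((p2 \lor p1) \to (p4 \to p5)): α-rule — add (p2 \lor p1), \lnot (p4 \to p5).
\lnot (p4 \to p5): α-rule — add p4, \lnot p5.
(p5 \leftrightarrow (\lnot p1 \to \lnot p5)): β-rule — branch into p5, (\lnot p1 \to \lnot p5)  //  \lnot p5, \lnot (\lnot p1 \to \lnot p5).
  branch 1 (add p5, (\lnot p1 \to \lnot p5)):
    × closes — contains both p5 and \lnot p5.
  branch 2 (add \lnot p5, \lnot (\lnot p1 \to \lnot p5)):
    \lnot (\lnot p1 \to \lnot p5): α-rule — add \lnot p1, \lnot \lnot p5.
    × closes — contains both p5 and \lnot p5.
All 2 branches close.
Every branch closed, so the premises entail the conclusion.

Yes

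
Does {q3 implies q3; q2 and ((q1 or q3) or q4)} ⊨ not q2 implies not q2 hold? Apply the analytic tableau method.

Initial set: {(q3 implies q3); (q2 and ((q1 or q3) or q4)); not (not q2 implies not q2)}.
(q2 and ((q1 or q3) or q4)): α-rule — add q2, ((q1 or q3) or q4).
not (not q2 implies not q2): α-rule — add not q2, not not q2.
× closes — contains both q2 and not q2.
All 1 branch closes.
Every branch closed, so the premises entail the conclusion.

Yes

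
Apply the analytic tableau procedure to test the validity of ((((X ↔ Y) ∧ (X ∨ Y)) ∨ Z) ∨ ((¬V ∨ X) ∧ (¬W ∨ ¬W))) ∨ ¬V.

Not valid

Assume the negation and expand:
Initial set: {¬(((((X ↔ Y) ∧ (X ∨ Y)) ∨ Z) ∨ ((¬V ∨ X) ∧ (¬W ∨ ¬W))) ∨ ¬V)}.
¬(((((X ↔ Y) ∧ (X ∨ Y)) ∨ Z) ∨ ((¬V ∨ X) ∧ (¬W ∨ ¬W))) ∨ ¬V): α-rule — add ¬((((X ↔ Y) ∧ (X ∨ Y)) ∨ Z) ∨ ((¬V ∨ X) ∧ (¬W ∨ ¬W))), ¬¬V.
¬((((X ↔ Y) ∧ (X ∨ Y)) ∨ Z) ∨ ((¬V ∨ X) ∧ (¬W ∨ ¬W))): α-rule — add ¬(((X ↔ Y) ∧ (X ∨ Y)) ∨ Z), ¬((¬V ∨ X) ∧ (¬W ∨ ¬W)).
¬(((X ↔ Y) ∧ (X ∨ Y)) ∨ Z): α-rule — add ¬((X ↔ Y) ∧ (X ∨ Y)), ¬Z.
¬((¬V ∨ X) ∧ (¬W ∨ ¬W)): β-rule — branch into ¬(¬V ∨ X)  //  ¬(¬W ∨ ¬W).
  branch 1 (add ¬(¬V ∨ X)):
    ¬(¬V ∨ X): α-rule — add ¬¬V, ¬X.
    ¬((X ↔ Y) ∧ (X ∨ Y)): β-rule — branch into ¬(X ↔ Y)  //  ¬(X ∨ Y).
      branch 1.1 (add ¬(X ↔ Y)):
        ¬(X ↔ Y): β-rule — branch into X, ¬Y  //  ¬X, Y.
          branch 1.1.1 (add X, ¬Y):
            × closes — contains both X and ¬X.
          branch 1.1.2 (add ¬X, Y):
            ○ open, literals {V=1, X=0, Y=1, Z=0}.
      branch 1.2 (add ¬(X ∨ Y)):
        ¬(X ∨ Y): α-rule — add ¬X, ¬Y.
        ○ open, literals {V=1, X=0, Y=0, Z=0}.
  branch 2 (add ¬(¬W ∨ ¬W)):
    ¬(¬W ∨ ¬W): α-rule — add ¬¬W, ¬¬W.
    ¬((X ↔ Y) ∧ (X ∨ Y)): β-rule — branch into ¬(X ↔ Y)  //  ¬(X ∨ Y).
      branch 2.1 (add ¬(X ↔ Y)):
        ¬(X ↔ Y): β-rule — branch into X, ¬Y  //  ¬X, Y.
          branch 2.1.1 (add X, ¬Y):
            ○ open, literals {V=1, W=1, X=1, Y=0, Z=0}.
          branch 2.1.2 (add ¬X, Y):
            ○ open, literals {V=1, W=1, X=0, Y=1, Z=0}.
      branch 2.2 (add ¬(X ∨ Y)):
        ¬(X ∨ Y): α-rule — add ¬X, ¬Y.
        ○ open, literals {V=1, W=1, X=0, Y=0, Z=0}.
1 branch closed, 5 open.
An open branch gives a countermodel: V=1, X=0, Y=1, Z=0 (unmentioned atoms arbitrary); under it the original formula is false.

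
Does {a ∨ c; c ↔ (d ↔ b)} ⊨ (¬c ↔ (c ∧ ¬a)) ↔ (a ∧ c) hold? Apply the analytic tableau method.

Yes

Initial set: {(a ∨ c); (c ↔ (d ↔ b)); ¬((¬c ↔ (c ∧ ¬a)) ↔ (a ∧ c))}.
(a ∨ c): β-rule — branch into a  //  c.
  branch 1 (add a):
    (c ↔ (d ↔ b)): β-rule — branch into c, (d ↔ b)  //  ¬c, ¬(d ↔ b).
      branch 1.1 (add c, (d ↔ b)):
        ¬((¬c ↔ (c ∧ ¬a)) ↔ (a ∧ c)): β-rule — branch into (¬c ↔ (c ∧ ¬a)), ¬(a ∧ c)  //  ¬(¬c ↔ (c ∧ ¬a)), (a ∧ c).
          branch 1.1.1 (add (¬c ↔ (c ∧ ¬a)), ¬(a ∧ c)):
            (d ↔ b): β-rule — branch into d, b  //  ¬d, ¬b.
              branch 1.1.1.1 (add d, b):
                (¬c ↔ (c ∧ ¬a)): β-rule — branch into ¬c, (c ∧ ¬a)  //  ¬¬c, ¬(c ∧ ¬a).
                  branch 1.1.1.1.1 (add ¬c, (c ∧ ¬a)):
                    × closes — contains both c and ¬c.
                  branch 1.1.1.1.2 (add ¬¬c, ¬(c ∧ ¬a)):
                    ¬(a ∧ c): β-rule — branch into ¬a  //  ¬c.
                      branch 1.1.1.1.2.1 (add ¬a):
                        × closes — contains both a and ¬a.
                      branch 1.1.1.1.2.2 (add ¬c):
                        × closes — contains both c and ¬c.
              branch 1.1.1.2 (add ¬d, ¬b):
                (¬c ↔ (c ∧ ¬a)): β-rule — branch into ¬c, (c ∧ ¬a)  //  ¬¬c, ¬(c ∧ ¬a).
                  branch 1.1.1.2.1 (add ¬c, (c ∧ ¬a)):
                    × closes — contains both c and ¬c.
                  branch 1.1.1.2.2 (add ¬¬c, ¬(c ∧ ¬a)):
                    ¬(a ∧ c): β-rule — branch into ¬a  //  ¬c.
                      branch 1.1.1.2.2.1 (add ¬a):
                        × closes — contains both a and ¬a.
                      branch 1.1.1.2.2.2 (add ¬c):
                        × closes — contains both c and ¬c.
          branch 1.1.2 (add ¬(¬c ↔ (c ∧ ¬a)), (a ∧ c)):
            (a ∧ c): α-rule — add a, c.
            (d ↔ b): β-rule — branch into d, b  //  ¬d, ¬b.
              branch 1.1.2.1 (add d, b):
                ¬(¬c ↔ (c ∧ ¬a)): β-rule — branch into ¬c, ¬(c ∧ ¬a)  //  ¬¬c, (c ∧ ¬a).
                  branch 1.1.2.1.1 (add ¬c, ¬(c ∧ ¬a)):
                    × closes — contains both c and ¬c.
                  branch 1.1.2.1.2 (add ¬¬c, (c ∧ ¬a)):
                    (c ∧ ¬a): α-rule — add c, ¬a.
                    × closes — contains both a and ¬a.
              branch 1.1.2.2 (add ¬d, ¬b):
                ¬(¬c ↔ (c ∧ ¬a)): β-rule — branch into ¬c, ¬(c ∧ ¬a)  //  ¬¬c, (c ∧ ¬a).
                  branch 1.1.2.2.1 (add ¬c, ¬(c ∧ ¬a)):
                    × closes — contains both c and ¬c.
                  branch 1.1.2.2.2 (add ¬¬c, (c ∧ ¬a)):
                    (c ∧ ¬a): α-rule — add c, ¬a.
                    × closes — contains both a and ¬a.
      branch 1.2 (add ¬c, ¬(d ↔ b)):
        ¬((¬c ↔ (c ∧ ¬a)) ↔ (a ∧ c)): β-rule — branch into (¬c ↔ (c ∧ ¬a)), ¬(a ∧ c)  //  ¬(¬c ↔ (c ∧ ¬a)), (a ∧ c).
          branch 1.2.1 (add (¬c ↔ (c ∧ ¬a)), ¬(a ∧ c)):
            ¬(d ↔ b): β-rule — branch into d, ¬b  //  ¬d, b.
              branch 1.2.1.1 (add d, ¬b):
                (¬c ↔ (c ∧ ¬a)): β-rule — branch into ¬c, (c ∧ ¬a)  //  ¬¬c, ¬(c ∧ ¬a).
                  branch 1.2.1.1.1 (add ¬c, (c ∧ ¬a)):
                    (c ∧ ¬a): α-rule — add c, ¬a.
                    × closes — contains both c and ¬c.
                  branch 1.2.1.1.2 (add ¬¬c, ¬(c ∧ ¬a)):
                    × closes — contains both c and ¬c.
              branch 1.2.1.2 (add ¬d, b):
                (¬c ↔ (c ∧ ¬a)): β-rule — branch into ¬c, (c ∧ ¬a)  //  ¬¬c, ¬(c ∧ ¬a).
                  branch 1.2.1.2.1 (add ¬c, (c ∧ ¬a)):
                    (c ∧ ¬a): α-rule — add c, ¬a.
                    × closes — contains both c and ¬c.
                  branch 1.2.1.2.2 (add ¬¬c, ¬(c ∧ ¬a)):
                    × closes — contains both c and ¬c.
          branch 1.2.2 (add ¬(¬c ↔ (c ∧ ¬a)), (a ∧ c)):
            (a ∧ c): α-rule — add a, c.
            × closes — contains both c and ¬c.
  branch 2 (add c):
    (c ↔ (d ↔ b)): β-rule — branch into c, (d ↔ b)  //  ¬c, ¬(d ↔ b).
      branch 2.1 (add c, (d ↔ b)):
        ¬((¬c ↔ (c ∧ ¬a)) ↔ (a ∧ c)): β-rule — branch into (¬c ↔ (c ∧ ¬a)), ¬(a ∧ c)  //  ¬(¬c ↔ (c ∧ ¬a)), (a ∧ c).
          branch 2.1.1 (add (¬c ↔ (c ∧ ¬a)), ¬(a ∧ c)):
            (d ↔ b): β-rule — branch into d, b  //  ¬d, ¬b.
              branch 2.1.1.1 (add d, b):
                (¬c ↔ (c ∧ ¬a)): β-rule — branch into ¬c, (c ∧ ¬a)  //  ¬¬c, ¬(c ∧ ¬a).
                  branch 2.1.1.1.1 (add ¬c, (c ∧ ¬a)):
                    × closes — contains both c and ¬c.
                  branch 2.1.1.1.2 (add ¬¬c, ¬(c ∧ ¬a)):
                    ¬(a ∧ c): β-rule — branch into ¬a  //  ¬c.
                      branch 2.1.1.1.2.1 (add ¬a):
                        ¬(c ∧ ¬a): β-rule — branch into ¬c  //  ¬¬a.
                          branch 2.1.1.1.2.1.1 (add ¬c):
                            × closes — contains both c and ¬c.
                          branch 2.1.1.1.2.1.2 (add ¬¬a):
                            × closes — contains both a and ¬a.
                      branch 2.1.1.1.2.2 (add ¬c):
                        × closes — contains both c and ¬c.
              branch 2.1.1.2 (add ¬d, ¬b):
                (¬c ↔ (c ∧ ¬a)): β-rule — branch into ¬c, (c ∧ ¬a)  //  ¬¬c, ¬(c ∧ ¬a).
                  branch 2.1.1.2.1 (add ¬c, (c ∧ ¬a)):
                    × closes — contains both c and ¬c.
                  branch 2.1.1.2.2 (add ¬¬c, ¬(c ∧ ¬a)):
                    ¬(a ∧ c): β-rule — branch into ¬a  //  ¬c.
                      branch 2.1.1.2.2.1 (add ¬a):
                        ¬(c ∧ ¬a): β-rule — branch into ¬c  //  ¬¬a.
                          branch 2.1.1.2.2.1.1 (add ¬c):
                            × closes — contains both c and ¬c.
                          branch 2.1.1.2.2.1.2 (add ¬¬a):
                            × closes — contains both a and ¬a.
                      branch 2.1.1.2.2.2 (add ¬c):
                        × closes — contains both c and ¬c.
          branch 2.1.2 (add ¬(¬c ↔ (c ∧ ¬a)), (a ∧ c)):
            (a ∧ c): α-rule — add a, c.
            (d ↔ b): β-rule — branch into d, b  //  ¬d, ¬b.
              branch 2.1.2.1 (add d, b):
                ¬(¬c ↔ (c ∧ ¬a)): β-rule — branch into ¬c, ¬(c ∧ ¬a)  //  ¬¬c, (c ∧ ¬a).
                  branch 2.1.2.1.1 (add ¬c, ¬(c ∧ ¬a)):
                    × closes — contains both c and ¬c.
                  branch 2.1.2.1.2 (add ¬¬c, (c ∧ ¬a)):
                    (c ∧ ¬a): α-rule — add c, ¬a.
                    × closes — contains both a and ¬a.
              branch 2.1.2.2 (add ¬d, ¬b):
                ¬(¬c ↔ (c ∧ ¬a)): β-rule — branch into ¬c, ¬(c ∧ ¬a)  //  ¬¬c, (c ∧ ¬a).
                  branch 2.1.2.2.1 (add ¬c, ¬(c ∧ ¬a)):
                    × closes — contains both c and ¬c.
                  branch 2.1.2.2.2 (add ¬¬c, (c ∧ ¬a)):
                    (c ∧ ¬a): α-rule — add c, ¬a.
                    × closes — contains both a and ¬a.
      branch 2.2 (add ¬c, ¬(d ↔ b)):
        × closes — contains both c and ¬c.
All 28 branches close.
Every branch closed, so the premises entail the conclusion.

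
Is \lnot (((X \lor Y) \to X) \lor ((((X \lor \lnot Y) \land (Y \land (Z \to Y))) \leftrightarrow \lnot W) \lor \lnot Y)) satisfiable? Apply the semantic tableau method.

Satisfiable

Initial set: {\lnot (((X \lor Y) \to X) \lor ((((X \lor \lnot Y) \land (Y \land (Z \to Y))) \leftrightarrow \lnot W) \lor \lnot Y))}.
\lnot (((X \lor Y) \to X) \lor ((((X \lor \lnot Y) \land (Y \land (Z \to Y))) \leftrightarrow \lnot W) \lor \lnot Y)): α-rule — add \lnot ((X \lor Y) \to X), \lnot ((((X \lor \lnot Y) \land (Y \land (Z \to Y))) \leftrightarrow \lnot W) \lor \lnot Y).
\lnot ((X \lor Y) \to X): α-rule — add (X \lor Y), \lnot X.
\lnot ((((X \lor \lnot Y) \land (Y \land (Z \to Y))) \leftrightarrow \lnot W) \lor \lnot Y): α-rule — add \lnot (((X \lor \lnot Y) \land (Y \land (Z \to Y))) \leftrightarrow \lnot W), \lnot \lnot Y.
(X \lor Y): β-rule — branch into X  //  Y.
  branch 1 (add X):
    × closes — contains both X and \lnot X.
  branch 2 (add Y):
    \lnot (((X \lor \lnot Y) \land (Y \land (Z \to Y))) \leftrightarrow \lnot W): β-rule — branch into ((X \lor \lnot Y) \land (Y \land (Z \to Y))), \lnot \lnot W  //  \lnot ((X \lor \lnot Y) \land (Y \land (Z \to Y))), \lnot W.
      branch 2.1 (add ((X \lor \lnot Y) \land (Y \land (Z \to Y))), \lnot \lnot W):
        ((X \lor \lnot Y) \land (Y \land (Z \to Y))): α-rule — add (X \lor \lnot Y), (Y \land (Z \to Y)).
        (Y \land (Z \to Y)): α-rule — add Y, (Z \to Y).
        (X \lor \lnot Y): β-rule — branch into X  //  \lnot Y.
          branch 2.1.1 (add X):
            × closes — contains both X and \lnot X.
          branch 2.1.2 (add \lnot Y):
            × closes — contains both Y and \lnot Y.
      branch 2.2 (add \lnot ((X \lor \lnot Y) \land (Y \land (Z \to Y))), \lnot W):
        \lnot ((X \lor \lnot Y) \land (Y \land (Z \to Y))): β-rule — branch into \lnot (X \lor \lnot Y)  //  \lnot (Y \land (Z \to Y)).
          branch 2.2.1 (add \lnot (X \lor \lnot Y)):
            \lnot (X \lor \lnot Y): α-rule — add \lnot X, \lnot \lnot Y.
            ○ open, literals {W=F, X=F, Y=T}.
          branch 2.2.2 (add \lnot (Y \land (Z \to Y))):
            \lnot (Y \land (Z \to Y)): β-rule — branch into \lnot Y  //  \lnot (Z \to Y).
              branch 2.2.2.1 (add \lnot Y):
                × closes — contains both Y and \lnot Y.
              branch 2.2.2.2 (add \lnot (Z \to Y)):
                \lnot (Z \to Y): α-rule — add Z, \lnot Y.
                × closes — contains both Y and \lnot Y.
5 branches closed, 1 open.
An open branch gives a satisfying assignment: W=F, X=F, Y=T.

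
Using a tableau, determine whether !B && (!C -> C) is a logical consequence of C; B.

No

Initial set: {C; B; !(!B && (!C -> C))}.
!(!B && (!C -> C)): β-rule — branch into !!B  //  !(!C -> C).
  branch 1 (add !!B):
    ○ open, literals {B=true, C=true}.
  branch 2 (add !(!C -> C)):
    !(!C -> C): α-rule — add !C, !C.
    × closes — contains both C and !C.
1 branch closed, 1 open.
An open branch gives a countermodel: B=true, C=true (unmentioned atoms arbitrary); the premises hold there but the conclusion fails.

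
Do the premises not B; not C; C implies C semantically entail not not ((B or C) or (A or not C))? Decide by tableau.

Initial set: {T not B; T not C; T (C implies C); F not not ((B or C) or (A or not C))}.
F not not ((B or C) or (A or not C)): drop double negation, giving F ((B or C) or (A or not C)).
F ((B or C) or (A or not C)): α-rule — add F (B or C), F (A or not C).
F (B or C): α-rule — add F B, F C.
F (A or not C): α-rule — add F A, F not C.
× closes — contains both C and not C.
All 1 branch closes.
Every branch closed, so the premises entail the conclusion.

Yes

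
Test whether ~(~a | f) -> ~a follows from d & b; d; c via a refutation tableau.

Initial set: {(d & b); d; c; ~(~(~a | f) -> ~a)}.
(d & b): α-rule — add d, b.
~(~(~a | f) -> ~a): α-rule — add ~(~a | f), ~~a.
~(~a | f): α-rule — add ~~a, ~f.
○ open, literals {a=1, b=1, c=1, d=1, f=0}.
0 branches closed, 1 open.
An open branch gives a countermodel: a=1, b=1, c=1, d=1, f=0 (unmentioned atoms arbitrary); the premises hold there but the conclusion fails.

No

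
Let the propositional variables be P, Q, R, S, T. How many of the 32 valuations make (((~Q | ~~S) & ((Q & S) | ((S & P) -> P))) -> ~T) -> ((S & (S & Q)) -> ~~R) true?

Initial set: {((((~Q | ~~S) & ((Q & S) | ((S & P) -> P))) -> ~T) -> ((S & (S & Q)) -> ~~R))}.
((((~Q | ~~S) & ((Q & S) | ((S & P) -> P))) -> ~T) -> ((S & (S & Q)) -> ~~R)): β-rule — branch into ~(((~Q | ~~S) & ((Q & S) | ((S & P) -> P))) -> ~T)  //  ((S & (S & Q)) -> ~~R).
  branch 1 (add ~(((~Q | ~~S) & ((Q & S) | ((S & P) -> P))) -> ~T)):
    ~(((~Q | ~~S) & ((Q & S) | ((S & P) -> P))) -> ~T): α-rule — add ((~Q | ~~S) & ((Q & S) | ((S & P) -> P))), ~~T.
    ((~Q | ~~S) & ((Q & S) | ((S & P) -> P))): α-rule — add (~Q | ~~S), ((Q & S) | ((S & P) -> P)).
    (~Q | ~~S): β-rule — branch into ~Q  //  ~~S.
      branch 1.1 (add ~Q):
        ((Q & S) | ((S & P) -> P)): β-rule — branch into (Q & S)  //  ((S & P) -> P).
          branch 1.1.1 (add (Q & S)):
            (Q & S): α-rule — add Q, S.
            × closes — contains both Q and ~Q.
          branch 1.1.2 (add ((S & P) -> P)):
            ((S & P) -> P): β-rule — branch into ~(S & P)  //  P.
              branch 1.1.2.1 (add ~(S & P)):
                ~(S & P): β-rule — branch into ~S  //  ~P.
                  branch 1.1.2.1.1 (add ~S):
                    ○ open, literals {Q=F, S=F, T=T}.
                  branch 1.1.2.1.2 (add ~P):
                    ○ open, literals {P=F, Q=F, T=T}.
              branch 1.1.2.2 (add P):
                ○ open, literals {P=T, Q=F, T=T}.
      branch 1.2 (add ~~S):
        ~~S: drop double negation, giving S.
        ((Q & S) | ((S & P) -> P)): β-rule — branch into (Q & S)  //  ((S & P) -> P).
          branch 1.2.1 (add (Q & S)):
            (Q & S): α-rule — add Q, S.
            ○ open, literals {Q=T, S=T, T=T}.
          branch 1.2.2 (add ((S & P) -> P)):
            ((S & P) -> P): β-rule — branch into ~(S & P)  //  P.
              branch 1.2.2.1 (add ~(S & P)):
                ~(S & P): β-rule — branch into ~S  //  ~P.
                  branch 1.2.2.1.1 (add ~S):
                    × closes — contains both S and ~S.
                  branch 1.2.2.1.2 (add ~P):
                    ○ open, literals {P=F, S=T, T=T}.
              branch 1.2.2.2 (add P):
                ○ open, literals {P=T, S=T, T=T}.
  branch 2 (add ((S & (S & Q)) -> ~~R)):
    ((S & (S & Q)) -> ~~R): β-rule — branch into ~(S & (S & Q))  //  ~~R.
      branch 2.1 (add ~(S & (S & Q))):
        ~(S & (S & Q)): β-rule — branch into ~S  //  ~(S & Q).
          branch 2.1.1 (add ~S):
            ○ open, literals {S=F}.
          branch 2.1.2 (add ~(S & Q)):
            ~(S & Q): β-rule — branch into ~S  //  ~Q.
              branch 2.1.2.1 (add ~S):
                ○ open, literals {S=F}.
              branch 2.1.2.2 (add ~Q):
                ○ open, literals {Q=F}.
      branch 2.2 (add ~~R):
        ~~R: drop double negation, giving R.
        ○ open, literals {R=T}.
2 branches closed, 10 open.
Each open branch fixes some atoms; the unmentioned ones are free. Counting distinct full assignments: branch {Q=F, S=F, T=T} (P, R) contributes 4 new; branch {P=F, Q=F, T=T} (R, S) contributes 2 new; branch {P=T, Q=F, T=T} (R, S) contributes 2 new; branch {Q=T, S=T, T=T} (P, R) contributes 4 new; branch {P=F, S=T, T=T} (Q, R) contributes 0 new; branch {P=T, S=T, T=T} (Q, R) contributes 0 new; branch {S=F} (P, Q, R, T) contributes 12 new; branch {S=F} (P, Q, R, T) contributes 0 new; branch {Q=F} (P, R, S, T) contributes 4 new; branch {R=T} (P, Q, S, T) contributes 2 new. Total: 30.

30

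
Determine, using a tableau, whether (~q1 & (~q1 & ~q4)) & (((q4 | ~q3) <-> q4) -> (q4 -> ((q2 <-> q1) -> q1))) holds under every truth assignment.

Not valid

Assume the negation and expand:
Initial set: {~((~q1 & (~q1 & ~q4)) & (((q4 | ~q3) <-> q4) -> (q4 -> ((q2 <-> q1) -> q1))))}.
~((~q1 & (~q1 & ~q4)) & (((q4 | ~q3) <-> q4) -> (q4 -> ((q2 <-> q1) -> q1)))): β-rule — branch into ~(~q1 & (~q1 & ~q4))  //  ~(((q4 | ~q3) <-> q4) -> (q4 -> ((q2 <-> q1) -> q1))).
  branch 1 (add ~(~q1 & (~q1 & ~q4))):
    ~(~q1 & (~q1 & ~q4)): β-rule — branch into ~~q1  //  ~(~q1 & ~q4).
      branch 1.1 (add ~~q1):
        ○ open, literals {q1=1}.
      branch 1.2 (add ~(~q1 & ~q4)):
        ~(~q1 & ~q4): β-rule — branch into ~~q1  //  ~~q4.
          branch 1.2.1 (add ~~q1):
            ○ open, literals {q1=1}.
          branch 1.2.2 (add ~~q4):
            ○ open, literals {q4=1}.
  branch 2 (add ~(((q4 | ~q3) <-> q4) -> (q4 -> ((q2 <-> q1) -> q1)))):
    ~(((q4 | ~q3) <-> q4) -> (q4 -> ((q2 <-> q1) -> q1))): α-rule — add ((q4 | ~q3) <-> q4), ~(q4 -> ((q2 <-> q1) -> q1)).
    ~(q4 -> ((q2 <-> q1) -> q1)): α-rule — add q4, ~((q2 <-> q1) -> q1).
    ~((q2 <-> q1) -> q1): α-rule — add (q2 <-> q1), ~q1.
    ((q4 | ~q3) <-> q4): β-rule — branch into (q4 | ~q3), q4  //  ~(q4 | ~q3), ~q4.
      branch 2.1 (add (q4 | ~q3), q4):
        (q2 <-> q1): β-rule — branch into q2, q1  //  ~q2, ~q1.
          branch 2.1.1 (add q2, q1):
            × closes — contains both q1 and ~q1.
          branch 2.1.2 (add ~q2, ~q1):
            (q4 | ~q3): β-rule — branch into q4  //  ~q3.
              branch 2.1.2.1 (add q4):
                ○ open, literals {q1=0, q2=0, q4=1}.
              branch 2.1.2.2 (add ~q3):
                ○ open, literals {q1=0, q2=0, q3=0, q4=1}.
      branch 2.2 (add ~(q4 | ~q3), ~q4):
        × closes — contains both q4 and ~q4.
2 branches closed, 5 open.
An open branch gives a countermodel: q1=1 (unmentioned atoms arbitrary); under it the original formula is false.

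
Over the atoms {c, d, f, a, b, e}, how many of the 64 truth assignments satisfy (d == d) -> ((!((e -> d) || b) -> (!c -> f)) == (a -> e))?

46

Initial set: {((d == d) -> ((!((e -> d) || b) -> (!c -> f)) == (a -> e)))}.
((d == d) -> ((!((e -> d) || b) -> (!c -> f)) == (a -> e))): β-rule — branch into !(d == d)  //  ((!((e -> d) || b) -> (!c -> f)) == (a -> e)).
  branch 1 (add !(d == d)):
    !(d == d): β-rule — branch into d, !d  //  !d, d.
      branch 1.1 (add d, !d):
        × closes — contains both d and !d.
      branch 1.2 (add !d, d):
        × closes — contains both d and !d.
  branch 2 (add ((!((e -> d) || b) -> (!c -> f)) == (a -> e))):
    ((!((e -> d) || b) -> (!c -> f)) == (a -> e)): β-rule — branch into (!((e -> d) || b) -> (!c -> f)), (a -> e)  //  !(!((e -> d) || b) -> (!c -> f)), !(a -> e).
      branch 2.1 (add (!((e -> d) || b) -> (!c -> f)), (a -> e)):
        (!((e -> d) || b) -> (!c -> f)): β-rule — branch into !!((e -> d) || b)  //  (!c -> f).
          branch 2.1.1 (add !!((e -> d) || b)):
            (a -> e): β-rule — branch into !a  //  e.
              branch 2.1.1.1 (add !a):
                !!((e -> d) || b): β-rule — branch into (e -> d)  //  b.
                  branch 2.1.1.1.1 (add (e -> d)):
                    (e -> d): β-rule — branch into !e  //  d.
                      branch 2.1.1.1.1.1 (add !e):
                        ○ open, literals {a=F, e=F}.
                      branch 2.1.1.1.1.2 (add d):
                        ○ open, literals {a=F, d=T}.
                  branch 2.1.1.1.2 (add b):
                    ○ open, literals {a=F, b=T}.
              branch 2.1.1.2 (add e):
                !!((e -> d) || b): β-rule — branch into (e -> d)  //  b.
                  branch 2.1.1.2.1 (add (e -> d)):
                    (e -> d): β-rule — branch into !e  //  d.
                      branch 2.1.1.2.1.1 (add !e):
                        × closes — contains both e and !e.
                      branch 2.1.1.2.1.2 (add d):
                        ○ open, literals {d=T, e=T}.
                  branch 2.1.1.2.2 (add b):
                    ○ open, literals {b=T, e=T}.
          branch 2.1.2 (add (!c -> f)):
            (a -> e): β-rule — branch into !a  //  e.
              branch 2.1.2.1 (add !a):
                (!c -> f): β-rule — branch into !!c  //  f.
                  branch 2.1.2.1.1 (add !!c):
                    ○ open, literals {a=F, c=T}.
                  branch 2.1.2.1.2 (add f):
                    ○ open, literals {a=F, f=T}.
              branch 2.1.2.2 (add e):
                (!c -> f): β-rule — branch into !!c  //  f.
                  branch 2.1.2.2.1 (add !!c):
                    ○ open, literals {c=T, e=T}.
                  branch 2.1.2.2.2 (add f):
                    ○ open, literals {e=T, f=T}.
      branch 2.2 (add !(!((e -> d) || b) -> (!c -> f)), !(a -> e)):
        !(!((e -> d) || b) -> (!c -> f)): α-rule — add !((e -> d) || b), !(!c -> f).
        !(a -> e): α-rule — add a, !e.
        !((e -> d) || b): α-rule — add !(e -> d), !b.
        !(!c -> f): α-rule — add !c, !f.
        !(e -> d): α-rule — add e, !d.
        × closes — contains both e and !e.
4 branches closed, 9 open.
Each open branch fixes some atoms; the unmentioned ones are free. Counting distinct full assignments: branch {a=F, e=F} (c, d, f, b) contributes 16 new; branch {a=F, d=T} (c, f, b, e) contributes 8 new; branch {a=F, b=T} (c, d, f, e) contributes 4 new; branch {d=T, e=T} (c, f, a, b) contributes 8 new; branch {b=T, e=T} (c, d, f, a) contributes 4 new; branch {a=F, c=T} (d, f, b, e) contributes 2 new; branch {a=F, f=T} (c, d, b, e) contributes 1 new; branch {c=T, e=T} (d, f, a, b) contributes 2 new; branch {e=T, f=T} (c, d, a, b) contributes 1 new. Total: 46.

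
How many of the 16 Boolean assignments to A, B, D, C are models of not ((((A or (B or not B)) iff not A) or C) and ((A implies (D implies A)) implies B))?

10

Initial set: {not ((((A or (B or not B)) iff not A) or C) and ((A implies (D implies A)) implies B))}.
not ((((A or (B or not B)) iff not A) or C) and ((A implies (D implies A)) implies B)): β-rule — branch into not (((A or (B or not B)) iff not A) or C)  //  not ((A implies (D implies A)) implies B).
  branch 1 (add not (((A or (B or not B)) iff not A) or C)):
    not (((A or (B or not B)) iff not A) or C): α-rule — add not ((A or (B or not B)) iff not A), not C.
    not ((A or (B or not B)) iff not A): β-rule — branch into (A or (B or not B)), not not A  //  not (A or (B or not B)), not A.
      branch 1.1 (add (A or (B or not B)), not not A):
        (A or (B or not B)): β-rule — branch into A  //  (B or not B).
          branch 1.1.1 (add A):
            ○ open, literals {A=1, C=0}.
          branch 1.1.2 (add (B or not B)):
            (B or not B): β-rule — branch into B  //  not B.
              branch 1.1.2.1 (add B):
                ○ open, literals {A=1, B=1, C=0}.
              branch 1.1.2.2 (add not B):
                ○ open, literals {A=1, B=0, C=0}.
      branch 1.2 (add not (A or (B or not B)), not A):
        not (A or (B or not B)): α-rule — add not A, not (B or not B).
        not (B or not B): α-rule — add not B, not not B.
        × closes — contains both B and not B.
  branch 2 (add not ((A implies (D implies A)) implies B)):
    not ((A implies (D implies A)) implies B): α-rule — add (A implies (D implies A)), not B.
    (A implies (D implies A)): β-rule — branch into not A  //  (D implies A).
      branch 2.1 (add not A):
        ○ open, literals {A=0, B=0}.
      branch 2.2 (add (D implies A)):
        (D implies A): β-rule — branch into not D  //  A.
          branch 2.2.1 (add not D):
            ○ open, literals {B=0, D=0}.
          branch 2.2.2 (add A):
            ○ open, literals {A=1, B=0}.
1 branch closed, 6 open.
Each open branch fixes some atoms; the unmentioned ones are free. Counting distinct full assignments: branch {A=1, C=0} (B, D) contributes 4 new; branch {A=1, B=1, C=0} (D) contributes 0 new; branch {A=1, B=0, C=0} (D) contributes 0 new; branch {A=0, B=0} (D, C) contributes 4 new; branch {B=0, D=0} (A, C) contributes 1 new; branch {A=1, B=0} (D, C) contributes 1 new. Total: 10.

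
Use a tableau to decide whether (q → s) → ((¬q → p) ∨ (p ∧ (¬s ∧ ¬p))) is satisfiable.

Satisfiable

Initial set: {((q → s) → ((¬q → p) ∨ (p ∧ (¬s ∧ ¬p))))}.
((q → s) → ((¬q → p) ∨ (p ∧ (¬s ∧ ¬p)))): β-rule — branch into ¬(q → s)  //  ((¬q → p) ∨ (p ∧ (¬s ∧ ¬p))).
  branch 1 (add ¬(q → s)):
    ¬(q → s): α-rule — add q, ¬s.
    ○ open, literals {q=true, s=false}.
  branch 2 (add ((¬q → p) ∨ (p ∧ (¬s ∧ ¬p)))):
    ((¬q → p) ∨ (p ∧ (¬s ∧ ¬p))): β-rule — branch into (¬q → p)  //  (p ∧ (¬s ∧ ¬p)).
      branch 2.1 (add (¬q → p)):
        (¬q → p): β-rule — branch into ¬¬q  //  p.
          branch 2.1.1 (add ¬¬q):
            ○ open, literals {q=true}.
          branch 2.1.2 (add p):
            ○ open, literals {p=true}.
      branch 2.2 (add (p ∧ (¬s ∧ ¬p))):
        (p ∧ (¬s ∧ ¬p)): α-rule — add p, (¬s ∧ ¬p).
        (¬s ∧ ¬p): α-rule — add ¬s, ¬p.
        × closes — contains both p and ¬p.
1 branch closed, 3 open.
An open branch gives a satisfying assignment: q=true, s=false.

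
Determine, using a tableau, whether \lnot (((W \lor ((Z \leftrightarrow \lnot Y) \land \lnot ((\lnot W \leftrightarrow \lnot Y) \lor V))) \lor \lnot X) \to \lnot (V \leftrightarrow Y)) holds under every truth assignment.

Not valid

Assume the negation and expand:
Initial set: {\lnot \lnot (((W \lor ((Z \leftrightarrow \lnot Y) \land \lnot ((\lnot W \leftrightarrow \lnot Y) \lor V))) \lor \lnot X) \to \lnot (V \leftrightarrow Y))}.
\lnot \lnot (((W \lor ((Z \leftrightarrow \lnot Y) \land \lnot ((\lnot W \leftrightarrow \lnot Y) \lor V))) \lor \lnot X) \to \lnot (V \leftrightarrow Y)): β-rule — branch into \lnot ((W \lor ((Z \leftrightarrow \lnot Y) \land \lnot ((\lnot W \leftrightarrow \lnot Y) \lor V))) \lor \lnot X)  //  \lnot (V \leftrightarrow Y).
  branch 1 (add \lnot ((W \lor ((Z \leftrightarrow \lnot Y) \land \lnot ((\lnot W \leftrightarrow \lnot Y) \lor V))) \lor \lnot X)):
    \lnot ((W \lor ((Z \leftrightarrow \lnot Y) \land \lnot ((\lnot W \leftrightarrow \lnot Y) \lor V))) \lor \lnot X): α-rule — add \lnot (W \lor ((Z \leftrightarrow \lnot Y) \land \lnot ((\lnot W \leftrightarrow \lnot Y) \lor V))), \lnot \lnot X.
    \lnot (W \lor ((Z \leftrightarrow \lnot Y) \land \lnot ((\lnot W \leftrightarrow \lnot Y) \lor V))): α-rule — add \lnot W, \lnot ((Z \leftrightarrow \lnot Y) \land \lnot ((\lnot W \leftrightarrow \lnot Y) \lor V)).
    \lnot ((Z \leftrightarrow \lnot Y) \land \lnot ((\lnot W \leftrightarrow \lnot Y) \lor V)): β-rule — branch into \lnot (Z \leftrightarrow \lnot Y)  //  \lnot \lnot ((\lnot W \leftrightarrow \lnot Y) \lor V).
      branch 1.1 (add \lnot (Z \leftrightarrow \lnot Y)):
        \lnot (Z \leftrightarrow \lnot Y): β-rule — branch into Z, \lnot \lnot Y  //  \lnot Z, \lnot Y.
          branch 1.1.1 (add Z, \lnot \lnot Y):
            ○ open, literals {W=false, X=true, Y=true, Z=true}.
          branch 1.1.2 (add \lnot Z, \lnot Y):
            ○ open, literals {W=false, X=true, Y=false, Z=false}.
      branch 1.2 (add \lnot \lnot ((\lnot W \leftrightarrow \lnot Y) \lor V)):
        \lnot \lnot ((\lnot W \leftrightarrow \lnot Y) \lor V): β-rule — branch into (\lnot W \leftrightarrow \lnot Y)  //  V.
          branch 1.2.1 (add (\lnot W \leftrightarrow \lnot Y)):
            (\lnot W \leftrightarrow \lnot Y): β-rule — branch into \lnot W, \lnot Y  //  \lnot \lnot W, \lnot \lnot Y.
              branch 1.2.1.1 (add \lnot W, \lnot Y):
                ○ open, literals {W=false, X=true, Y=false}.
              branch 1.2.1.2 (add \lnot \lnot W, \lnot \lnot Y):
                × closes — contains both W and \lnot W.
          branch 1.2.2 (add V):
            ○ open, literals {V=true, W=false, X=true}.
  branch 2 (add \lnot (V \leftrightarrow Y)):
    \lnot (V \leftrightarrow Y): β-rule — branch into V, \lnot Y  //  \lnot V, Y.
      branch 2.1 (add V, \lnot Y):
        ○ open, literals {V=true, Y=false}.
      branch 2.2 (add \lnot V, Y):
        ○ open, literals {V=false, Y=true}.
1 branch closed, 6 open.
An open branch gives a countermodel: W=false, X=true, Y=true, Z=true (unmentioned atoms arbitrary); under it the original formula is false.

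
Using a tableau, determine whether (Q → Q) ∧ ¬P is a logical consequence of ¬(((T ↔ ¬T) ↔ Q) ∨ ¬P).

No

Initial set: {¬(((T ↔ ¬T) ↔ Q) ∨ ¬P); ¬((Q → Q) ∧ ¬P)}.
¬(((T ↔ ¬T) ↔ Q) ∨ ¬P): α-rule — add ¬((T ↔ ¬T) ↔ Q), ¬¬P.
¬((Q → Q) ∧ ¬P): β-rule — branch into ¬(Q → Q)  //  ¬¬P.
  branch 1 (add ¬(Q → Q)):
    ¬(Q → Q): α-rule — add Q, ¬Q.
    × closes — contains both Q and ¬Q.
  branch 2 (add ¬¬P):
    ¬((T ↔ ¬T) ↔ Q): β-rule — branch into (T ↔ ¬T), ¬Q  //  ¬(T ↔ ¬T), Q.
      branch 2.1 (add (T ↔ ¬T), ¬Q):
        (T ↔ ¬T): β-rule — branch into T, ¬T  //  ¬T, ¬¬T.
          branch 2.1.1 (add T, ¬T):
            × closes — contains both T and ¬T.
          branch 2.1.2 (add ¬T, ¬¬T):
            × closes — contains both T and ¬T.
      branch 2.2 (add ¬(T ↔ ¬T), Q):
        ¬(T ↔ ¬T): β-rule — branch into T, ¬¬T  //  ¬T, ¬T.
          branch 2.2.1 (add T, ¬¬T):
            ○ open, literals {P=T, Q=T, T=T}.
          branch 2.2.2 (add ¬T, ¬T):
            ○ open, literals {P=T, Q=T, T=F}.
3 branches closed, 2 open.
An open branch gives a countermodel: P=T, Q=T, T=T (unmentioned atoms arbitrary); the premises hold there but the conclusion fails.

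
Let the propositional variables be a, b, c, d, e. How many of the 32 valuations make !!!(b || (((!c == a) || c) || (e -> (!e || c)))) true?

Initial set: {!!!(b || (((!c == a) || c) || (e -> (!e || c))))}.
!!!(b || (((!c == a) || c) || (e -> (!e || c)))): drop double negation, giving !(b || (((!c == a) || c) || (e -> (!e || c)))).
!(b || (((!c == a) || c) || (e -> (!e || c)))): α-rule — add !b, !(((!c == a) || c) || (e -> (!e || c))).
!(((!c == a) || c) || (e -> (!e || c))): α-rule — add !((!c == a) || c), !(e -> (!e || c)).
!((!c == a) || c): α-rule — add !(!c == a), !c.
!(e -> (!e || c)): α-rule — add e, !(!e || c).
!(!e || c): α-rule — add !!e, !c.
!(!c == a): β-rule — branch into !c, !a  //  !!c, a.
  branch 1 (add !c, !a):
    ○ open, literals {a=false, b=false, c=false, e=true}.
  branch 2 (add !!c, a):
    × closes — contains both c and !c.
1 branch closed, 1 open.
Each open branch fixes some atoms; the unmentioned ones are free. Counting distinct full assignments: branch {a=false, b=false, c=false, e=true} (d) contributes 2 new. Total: 2.

2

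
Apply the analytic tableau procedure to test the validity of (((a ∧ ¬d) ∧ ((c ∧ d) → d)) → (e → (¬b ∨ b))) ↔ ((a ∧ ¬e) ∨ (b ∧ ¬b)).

Not valid

Assume the negation and expand:
Initial set: {¬((((a ∧ ¬d) ∧ ((c ∧ d) → d)) → (e → (¬b ∨ b))) ↔ ((a ∧ ¬e) ∨ (b ∧ ¬b)))}.
¬((((a ∧ ¬d) ∧ ((c ∧ d) → d)) → (e → (¬b ∨ b))) ↔ ((a ∧ ¬e) ∨ (b ∧ ¬b))): β-rule — branch into (((a ∧ ¬d) ∧ ((c ∧ d) → d)) → (e → (¬b ∨ b))), ¬((a ∧ ¬e) ∨ (b ∧ ¬b))  //  ¬(((a ∧ ¬d) ∧ ((c ∧ d) → d)) → (e → (¬b ∨ b))), ((a ∧ ¬e) ∨ (b ∧ ¬b)).
  branch 1 (add (((a ∧ ¬d) ∧ ((c ∧ d) → d)) → (e → (¬b ∨ b))), ¬((a ∧ ¬e) ∨ (b ∧ ¬b))):
    ¬((a ∧ ¬e) ∨ (b ∧ ¬b)): α-rule — add ¬(a ∧ ¬e), ¬(b ∧ ¬b).
    (((a ∧ ¬d) ∧ ((c ∧ d) → d)) → (e → (¬b ∨ b))): β-rule — branch into ¬((a ∧ ¬d) ∧ ((c ∧ d) → d))  //  (e → (¬b ∨ b)).
      branch 1.1 (add ¬((a ∧ ¬d) ∧ ((c ∧ d) → d))):
        ¬(a ∧ ¬e): β-rule — branch into ¬a  //  ¬¬e.
          branch 1.1.1 (add ¬a):
            ¬(b ∧ ¬b): β-rule — branch into ¬b  //  ¬¬b.
              branch 1.1.1.1 (add ¬b):
                ¬((a ∧ ¬d) ∧ ((c ∧ d) → d)): β-rule — branch into ¬(a ∧ ¬d)  //  ¬((c ∧ d) → d).
                  branch 1.1.1.1.1 (add ¬(a ∧ ¬d)):
                    ¬(a ∧ ¬d): β-rule — branch into ¬a  //  ¬¬d.
                      branch 1.1.1.1.1.1 (add ¬a):
                        ○ open, literals {a=0, b=0}.
                      branch 1.1.1.1.1.2 (add ¬¬d):
                        ○ open, literals {a=0, b=0, d=1}.
                  branch 1.1.1.1.2 (add ¬((c ∧ d) → d)):
                    ¬((c ∧ d) → d): α-rule — add (c ∧ d), ¬d.
                    (c ∧ d): α-rule — add c, d.
                    × closes — contains both d and ¬d.
              branch 1.1.1.2 (add ¬¬b):
                ¬((a ∧ ¬d) ∧ ((c ∧ d) → d)): β-rule — branch into ¬(a ∧ ¬d)  //  ¬((c ∧ d) → d).
                  branch 1.1.1.2.1 (add ¬(a ∧ ¬d)):
                    ¬(a ∧ ¬d): β-rule — branch into ¬a  //  ¬¬d.
                      branch 1.1.1.2.1.1 (add ¬a):
                        ○ open, literals {a=0, b=1}.
                      branch 1.1.1.2.1.2 (add ¬¬d):
                        ○ open, literals {a=0, b=1, d=1}.
                  branch 1.1.1.2.2 (add ¬((c ∧ d) → d)):
                    ¬((c ∧ d) → d): α-rule — add (c ∧ d), ¬d.
                    (c ∧ d): α-rule — add c, d.
                    × closes — contains both d and ¬d.
          branch 1.1.2 (add ¬¬e):
            ¬(b ∧ ¬b): β-rule — branch into ¬b  //  ¬¬b.
              branch 1.1.2.1 (add ¬b):
                ¬((a ∧ ¬d) ∧ ((c ∧ d) → d)): β-rule — branch into ¬(a ∧ ¬d)  //  ¬((c ∧ d) → d).
                  branch 1.1.2.1.1 (add ¬(a ∧ ¬d)):
                    ¬(a ∧ ¬d): β-rule — branch into ¬a  //  ¬¬d.
                      branch 1.1.2.1.1.1 (add ¬a):
                        ○ open, literals {a=0, b=0, e=1}.
                      branch 1.1.2.1.1.2 (add ¬¬d):
                        ○ open, literals {b=0, d=1, e=1}.
                  branch 1.1.2.1.2 (add ¬((c ∧ d) → d)):
                    ¬((c ∧ d) → d): α-rule — add (c ∧ d), ¬d.
                    (c ∧ d): α-rule — add c, d.
                    × closes — contains both d and ¬d.
              branch 1.1.2.2 (add ¬¬b):
                ¬((a ∧ ¬d) ∧ ((c ∧ d) → d)): β-rule — branch into ¬(a ∧ ¬d)  //  ¬((c ∧ d) → d).
                  branch 1.1.2.2.1 (add ¬(a ∧ ¬d)):
                    ¬(a ∧ ¬d): β-rule — branch into ¬a  //  ¬¬d.
                      branch 1.1.2.2.1.1 (add ¬a):
                        ○ open, literals {a=0, b=1, e=1}.
                      branch 1.1.2.2.1.2 (add ¬¬d):
                        ○ open, literals {b=1, d=1, e=1}.
                  branch 1.1.2.2.2 (add ¬((c ∧ d) → d)):
                    ¬((c ∧ d) → d): α-rule — add (c ∧ d), ¬d.
                    (c ∧ d): α-rule — add c, d.
                    × closes — contains both d and ¬d.
      branch 1.2 (add (e → (¬b ∨ b))):
        ¬(a ∧ ¬e): β-rule — branch into ¬a  //  ¬¬e.
          branch 1.2.1 (add ¬a):
            ¬(b ∧ ¬b): β-rule — branch into ¬b  //  ¬¬b.
              branch 1.2.1.1 (add ¬b):
                (e → (¬b ∨ b)): β-rule — branch into ¬e  //  (¬b ∨ b).
                  branch 1.2.1.1.1 (add ¬e):
                    ○ open, literals {a=0, b=0, e=0}.
                  branch 1.2.1.1.2 (add (¬b ∨ b)):
                    (¬b ∨ b): β-rule — branch into ¬b  //  b.
                      branch 1.2.1.1.2.1 (add ¬b):
                        ○ open, literals {a=0, b=0}.
                      branch 1.2.1.1.2.2 (add b):
                        × closes — contains both b and ¬b.
              branch 1.2.1.2 (add ¬¬b):
                (e → (¬b ∨ b)): β-rule — branch into ¬e  //  (¬b ∨ b).
                  branch 1.2.1.2.1 (add ¬e):
                    ○ open, literals {a=0, b=1, e=0}.
                  branch 1.2.1.2.2 (add (¬b ∨ b)):
                    (¬b ∨ b): β-rule — branch into ¬b  //  b.
                      branch 1.2.1.2.2.1 (add ¬b):
                        × closes — contains both b and ¬b.
                      branch 1.2.1.2.2.2 (add b):
                        ○ open, literals {a=0, b=1}.
          branch 1.2.2 (add ¬¬e):
            ¬(b ∧ ¬b): β-rule — branch into ¬b  //  ¬¬b.
              branch 1.2.2.1 (add ¬b):
                (e → (¬b ∨ b)): β-rule — branch into ¬e  //  (¬b ∨ b).
                  branch 1.2.2.1.1 (add ¬e):
                    × closes — contains both e and ¬e.
                  branch 1.2.2.1.2 (add (¬b ∨ b)):
                    (¬b ∨ b): β-rule — branch into ¬b  //  b.
                      branch 1.2.2.1.2.1 (add ¬b):
                        ○ open, literals {b=0, e=1}.
                      branch 1.2.2.1.2.2 (add b):
                        × closes — contains both b and ¬b.
              branch 1.2.2.2 (add ¬¬b):
                (e → (¬b ∨ b)): β-rule — branch into ¬e  //  (¬b ∨ b).
                  branch 1.2.2.2.1 (add ¬e):
                    × closes — contains both e and ¬e.
                  branch 1.2.2.2.2 (add (¬b ∨ b)):
                    (¬b ∨ b): β-rule — branch into ¬b  //  b.
                      branch 1.2.2.2.2.1 (add ¬b):
                        × closes — contains both b and ¬b.
                      branch 1.2.2.2.2.2 (add b):
                        ○ open, literals {b=1, e=1}.
  branch 2 (add ¬(((a ∧ ¬d) ∧ ((c ∧ d) → d)) → (e → (¬b ∨ b))), ((a ∧ ¬e) ∨ (b ∧ ¬b))):
    ¬(((a ∧ ¬d) ∧ ((c ∧ d) → d)) → (e → (¬b ∨ b))): α-rule — add ((a ∧ ¬d) ∧ ((c ∧ d) → d)), ¬(e → (¬b ∨ b)).
    ((a ∧ ¬d) ∧ ((c ∧ d) → d)): α-rule — add (a ∧ ¬d), ((c ∧ d) → d).
    ¬(e → (¬b ∨ b)): α-rule — add e, ¬(¬b ∨ b).
    (a ∧ ¬d): α-rule — add a, ¬d.
    ¬(¬b ∨ b): α-rule — add ¬¬b, ¬b.
    × closes — contains both b and ¬b.
11 branches closed, 14 open.
An open branch gives a countermodel: a=0, b=0 (unmentioned atoms arbitrary); under it the original formula is false.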